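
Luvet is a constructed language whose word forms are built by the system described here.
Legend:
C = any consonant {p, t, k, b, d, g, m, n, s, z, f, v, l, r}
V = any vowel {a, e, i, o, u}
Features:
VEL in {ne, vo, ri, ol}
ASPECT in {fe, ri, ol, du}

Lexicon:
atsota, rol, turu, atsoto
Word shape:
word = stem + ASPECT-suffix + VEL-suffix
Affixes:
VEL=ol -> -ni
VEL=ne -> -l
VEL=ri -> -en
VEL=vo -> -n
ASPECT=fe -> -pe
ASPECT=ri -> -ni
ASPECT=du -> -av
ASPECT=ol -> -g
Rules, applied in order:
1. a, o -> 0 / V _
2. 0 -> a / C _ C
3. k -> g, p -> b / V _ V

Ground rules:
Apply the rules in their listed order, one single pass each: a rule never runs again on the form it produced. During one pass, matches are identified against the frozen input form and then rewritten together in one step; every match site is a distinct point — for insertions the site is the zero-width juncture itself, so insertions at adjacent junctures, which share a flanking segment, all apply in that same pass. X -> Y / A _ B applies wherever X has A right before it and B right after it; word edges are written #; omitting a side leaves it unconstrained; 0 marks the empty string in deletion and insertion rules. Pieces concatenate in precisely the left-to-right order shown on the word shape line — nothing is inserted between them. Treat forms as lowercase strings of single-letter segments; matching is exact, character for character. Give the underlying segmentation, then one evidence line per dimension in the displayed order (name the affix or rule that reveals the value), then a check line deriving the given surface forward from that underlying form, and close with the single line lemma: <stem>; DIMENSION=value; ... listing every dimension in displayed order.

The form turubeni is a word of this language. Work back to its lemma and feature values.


underlying: turu-pe-ni
VEL=ol - signalled by the affix -ni
ASPECT=fe - signalled by the affix -pe
check: turupeni -> turupeni -> turupeni -> turubeni
lemma: turu; VEL=ol; ASPECT=fe


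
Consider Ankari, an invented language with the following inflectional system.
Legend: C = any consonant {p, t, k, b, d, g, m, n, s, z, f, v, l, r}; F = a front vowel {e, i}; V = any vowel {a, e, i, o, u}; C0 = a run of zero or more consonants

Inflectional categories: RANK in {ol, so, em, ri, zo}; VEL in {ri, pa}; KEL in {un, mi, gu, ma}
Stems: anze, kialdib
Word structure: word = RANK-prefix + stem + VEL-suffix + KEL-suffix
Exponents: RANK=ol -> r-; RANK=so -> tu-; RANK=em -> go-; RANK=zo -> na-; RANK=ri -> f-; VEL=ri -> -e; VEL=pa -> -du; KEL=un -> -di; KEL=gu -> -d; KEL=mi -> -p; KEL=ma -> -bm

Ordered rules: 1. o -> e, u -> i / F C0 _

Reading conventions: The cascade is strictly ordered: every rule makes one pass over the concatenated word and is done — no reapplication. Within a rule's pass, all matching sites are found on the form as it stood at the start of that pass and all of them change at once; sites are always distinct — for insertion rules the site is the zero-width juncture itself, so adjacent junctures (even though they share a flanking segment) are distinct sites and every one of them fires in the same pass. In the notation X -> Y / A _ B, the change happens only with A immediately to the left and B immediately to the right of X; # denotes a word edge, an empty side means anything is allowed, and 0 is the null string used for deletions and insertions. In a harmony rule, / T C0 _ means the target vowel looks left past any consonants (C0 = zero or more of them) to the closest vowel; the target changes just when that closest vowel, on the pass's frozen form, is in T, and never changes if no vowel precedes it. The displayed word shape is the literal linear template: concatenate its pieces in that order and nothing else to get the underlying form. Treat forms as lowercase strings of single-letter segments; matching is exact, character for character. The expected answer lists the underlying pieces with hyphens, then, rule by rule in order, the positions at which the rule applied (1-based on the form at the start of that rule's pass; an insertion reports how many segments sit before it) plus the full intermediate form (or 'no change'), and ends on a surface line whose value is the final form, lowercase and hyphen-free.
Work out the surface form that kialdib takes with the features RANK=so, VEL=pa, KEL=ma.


underlying: tu-kialdib-du-bm
1. o -> e, u -> i / F C0 _: fires at position(s) 11: tukialdibdibm
surface: tukialdibdibm


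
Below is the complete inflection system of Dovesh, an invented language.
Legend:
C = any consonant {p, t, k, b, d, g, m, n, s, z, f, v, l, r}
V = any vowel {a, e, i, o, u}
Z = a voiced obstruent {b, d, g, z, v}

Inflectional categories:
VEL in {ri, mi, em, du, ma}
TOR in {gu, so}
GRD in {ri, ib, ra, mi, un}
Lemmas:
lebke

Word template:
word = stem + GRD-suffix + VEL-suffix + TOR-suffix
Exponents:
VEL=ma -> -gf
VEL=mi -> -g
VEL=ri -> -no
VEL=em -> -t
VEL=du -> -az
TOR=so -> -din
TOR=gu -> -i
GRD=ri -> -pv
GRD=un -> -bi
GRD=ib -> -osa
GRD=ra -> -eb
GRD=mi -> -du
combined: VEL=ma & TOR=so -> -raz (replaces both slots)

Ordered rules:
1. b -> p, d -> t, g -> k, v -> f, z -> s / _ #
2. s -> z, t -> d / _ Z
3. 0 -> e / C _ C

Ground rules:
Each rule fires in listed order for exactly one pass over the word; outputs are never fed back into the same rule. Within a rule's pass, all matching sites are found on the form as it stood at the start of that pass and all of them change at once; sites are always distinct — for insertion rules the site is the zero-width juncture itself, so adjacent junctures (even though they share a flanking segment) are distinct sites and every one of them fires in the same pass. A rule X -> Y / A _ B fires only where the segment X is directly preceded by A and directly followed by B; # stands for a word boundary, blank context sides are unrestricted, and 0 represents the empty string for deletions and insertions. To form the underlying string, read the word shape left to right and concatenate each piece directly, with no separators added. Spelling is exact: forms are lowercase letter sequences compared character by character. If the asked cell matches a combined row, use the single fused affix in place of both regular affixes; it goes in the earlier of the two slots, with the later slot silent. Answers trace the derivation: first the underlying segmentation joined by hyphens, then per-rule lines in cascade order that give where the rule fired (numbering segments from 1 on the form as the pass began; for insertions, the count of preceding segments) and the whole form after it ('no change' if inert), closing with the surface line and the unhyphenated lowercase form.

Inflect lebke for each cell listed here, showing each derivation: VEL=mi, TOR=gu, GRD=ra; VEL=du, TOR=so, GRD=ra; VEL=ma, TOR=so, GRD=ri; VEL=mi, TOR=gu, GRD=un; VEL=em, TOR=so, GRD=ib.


cell VEL=mi, TOR=gu, GRD=ra:
underlying: lebke-eb-g-i
1. b -> p, d -> t, g -> k, v -> f, z -> s / _ #: no change
2. s -> z, t -> d / _ Z: no change
3. 0 -> e / C _ C: inserts after position(s) 3, 7: lebekeebegi
surface: lebekeebegi

cell VEL=du, TOR=so, GRD=ra:
underlying: lebke-eb-az-din
1. b -> p, d -> t, g -> k, v -> f, z -> s / _ #: no change
2. s -> z, t -> d / _ Z: no change
3. 0 -> e / C _ C: inserts after position(s) 3, 9: lebekeebazedin
surface: lebekeebazedin

cell VEL=ma, TOR=so, GRD=ri:
underlying: lebke-pv-raz
1. b -> p, d -> t, g -> k, v -> f, z -> s / _ #: fires at position(s) 10: lebkepvras
2. s -> z, t -> d / _ Z: no change
3. 0 -> e / C _ C: inserts after position(s) 3, 6, 7: lebekepeveras
surface: lebekepeveras

cell VEL=mi, TOR=gu, GRD=un:
underlying: lebke-bi-g-i
1. b -> p, d -> t, g -> k, v -> f, z -> s / _ #: no change
2. s -> z, t -> d / _ Z: no change
3. 0 -> e / C _ C: inserts after position(s) 3: lebekebigi
surface: lebekebigi

cell VEL=em, TOR=so, GRD=ib:
underlying: lebke-osa-t-din
1. b -> p, d -> t, g -> k, v -> f, z -> s / _ #: no change
2. s -> z, t -> d / _ Z: fires at position(s) 9: lebkeosaddin
3. 0 -> e / C _ C: inserts after position(s) 3, 9: lebekeosadedin
surface: lebekeosadedin


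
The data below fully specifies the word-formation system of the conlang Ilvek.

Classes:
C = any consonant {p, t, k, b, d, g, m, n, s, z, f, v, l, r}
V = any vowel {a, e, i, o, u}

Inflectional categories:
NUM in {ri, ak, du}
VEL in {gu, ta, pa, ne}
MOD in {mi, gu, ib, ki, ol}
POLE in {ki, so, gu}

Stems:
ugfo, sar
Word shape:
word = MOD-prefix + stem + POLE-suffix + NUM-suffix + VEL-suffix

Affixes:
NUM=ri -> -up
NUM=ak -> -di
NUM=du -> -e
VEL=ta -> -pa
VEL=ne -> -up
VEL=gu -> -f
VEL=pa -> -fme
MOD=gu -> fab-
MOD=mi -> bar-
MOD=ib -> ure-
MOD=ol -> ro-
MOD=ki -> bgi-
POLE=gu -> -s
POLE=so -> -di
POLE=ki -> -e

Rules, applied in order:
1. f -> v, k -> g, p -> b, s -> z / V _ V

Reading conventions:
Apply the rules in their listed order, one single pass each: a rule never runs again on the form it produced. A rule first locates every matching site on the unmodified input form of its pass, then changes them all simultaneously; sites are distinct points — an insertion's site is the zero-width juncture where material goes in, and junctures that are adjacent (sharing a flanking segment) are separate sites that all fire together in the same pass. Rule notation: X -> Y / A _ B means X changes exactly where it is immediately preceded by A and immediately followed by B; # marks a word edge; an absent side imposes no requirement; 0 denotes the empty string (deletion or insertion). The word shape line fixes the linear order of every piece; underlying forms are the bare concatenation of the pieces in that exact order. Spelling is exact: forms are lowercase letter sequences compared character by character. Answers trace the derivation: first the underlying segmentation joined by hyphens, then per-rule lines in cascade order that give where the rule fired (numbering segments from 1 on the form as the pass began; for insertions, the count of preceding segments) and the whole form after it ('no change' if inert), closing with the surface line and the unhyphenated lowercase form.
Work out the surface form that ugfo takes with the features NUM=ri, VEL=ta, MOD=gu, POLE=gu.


underlying: fab-ugfo-s-up-pa
1. f -> v, k -> g, p -> b, s -> z / V _ V: fires at position(s) 8: fabugfozuppa
surface: fabugfozuppa


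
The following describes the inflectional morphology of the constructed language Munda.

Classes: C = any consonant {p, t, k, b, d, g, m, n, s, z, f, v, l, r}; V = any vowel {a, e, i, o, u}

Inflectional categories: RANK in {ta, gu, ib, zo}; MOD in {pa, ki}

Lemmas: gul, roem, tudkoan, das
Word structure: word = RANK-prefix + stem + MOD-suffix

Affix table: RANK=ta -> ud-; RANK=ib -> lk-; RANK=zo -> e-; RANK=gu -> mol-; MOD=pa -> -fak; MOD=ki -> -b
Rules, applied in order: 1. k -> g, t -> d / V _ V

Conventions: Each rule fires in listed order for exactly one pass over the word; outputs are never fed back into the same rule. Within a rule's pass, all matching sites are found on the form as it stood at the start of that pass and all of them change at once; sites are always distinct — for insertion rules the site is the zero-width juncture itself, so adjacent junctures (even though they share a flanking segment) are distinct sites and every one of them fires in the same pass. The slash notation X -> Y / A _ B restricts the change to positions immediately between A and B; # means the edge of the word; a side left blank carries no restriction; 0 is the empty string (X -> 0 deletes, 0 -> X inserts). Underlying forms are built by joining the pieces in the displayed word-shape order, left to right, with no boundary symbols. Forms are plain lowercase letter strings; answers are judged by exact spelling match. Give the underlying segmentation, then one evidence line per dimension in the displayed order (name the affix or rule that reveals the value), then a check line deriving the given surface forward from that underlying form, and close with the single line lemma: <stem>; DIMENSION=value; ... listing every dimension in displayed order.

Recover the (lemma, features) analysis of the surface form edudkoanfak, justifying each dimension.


underlying: e-tudkoan-fak
RANK=zo - signalled by the affix e-
MOD=pa - signalled by the affix -fak
check: etudkoanfak -> edudkoanfak
lemma: tudkoan; RANK=zo; MOD=pa


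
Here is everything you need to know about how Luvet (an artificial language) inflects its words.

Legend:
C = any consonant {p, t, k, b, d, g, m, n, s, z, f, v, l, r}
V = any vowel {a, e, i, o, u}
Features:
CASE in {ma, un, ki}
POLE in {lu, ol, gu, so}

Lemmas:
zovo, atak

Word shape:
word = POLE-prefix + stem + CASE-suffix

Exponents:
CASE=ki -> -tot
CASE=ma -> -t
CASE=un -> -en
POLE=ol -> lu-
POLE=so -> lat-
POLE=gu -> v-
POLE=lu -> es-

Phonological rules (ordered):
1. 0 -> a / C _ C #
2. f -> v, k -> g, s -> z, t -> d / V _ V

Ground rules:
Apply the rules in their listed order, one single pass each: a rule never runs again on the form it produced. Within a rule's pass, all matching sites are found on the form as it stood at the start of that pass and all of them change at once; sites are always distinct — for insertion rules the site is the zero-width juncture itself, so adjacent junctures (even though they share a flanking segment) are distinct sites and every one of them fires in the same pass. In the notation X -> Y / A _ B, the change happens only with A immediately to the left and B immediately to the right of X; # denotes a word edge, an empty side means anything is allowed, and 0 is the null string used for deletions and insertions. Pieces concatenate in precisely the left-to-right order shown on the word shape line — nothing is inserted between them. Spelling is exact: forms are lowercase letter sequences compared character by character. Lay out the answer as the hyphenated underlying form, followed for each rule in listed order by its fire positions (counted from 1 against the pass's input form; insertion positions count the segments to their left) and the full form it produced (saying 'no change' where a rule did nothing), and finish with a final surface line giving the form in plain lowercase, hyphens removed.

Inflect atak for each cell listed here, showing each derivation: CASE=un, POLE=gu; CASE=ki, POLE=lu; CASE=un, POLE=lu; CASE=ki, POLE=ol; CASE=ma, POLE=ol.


cell CASE=un, POLE=gu:
underlying: v-atak-en
1. 0 -> a / C _ C #: no change
2. f -> v, k -> g, s -> z, t -> d / V _ V: fires at position(s) 3, 5: vadagen
surface: vadagen

cell CASE=ki, POLE=lu:
underlying: es-atak-tot
1. 0 -> a / C _ C #: no change
2. f -> v, k -> g, s -> z, t -> d / V _ V: fires at position(s) 2, 4: ezadaktot
surface: ezadaktot

cell CASE=un, POLE=lu:
underlying: es-atak-en
1. 0 -> a / C _ C #: no change
2. f -> v, k -> g, s -> z, t -> d / V _ V: fires at position(s) 2, 4, 6: ezadagen
surface: ezadagen

cell CASE=ki, POLE=ol:
underlying: lu-atak-tot
1. 0 -> a / C _ C #: no change
2. f -> v, k -> g, s -> z, t -> d / V _ V: fires at position(s) 4: luadaktot
surface: luadaktot

cell CASE=ma, POLE=ol:
underlying: lu-atak-t
1. 0 -> a / C _ C #: inserts after position(s) 6: luatakat
2. f -> v, k -> g, s -> z, t -> d / V _ V: fires at position(s) 4, 6: luadagat
surface: luadagat


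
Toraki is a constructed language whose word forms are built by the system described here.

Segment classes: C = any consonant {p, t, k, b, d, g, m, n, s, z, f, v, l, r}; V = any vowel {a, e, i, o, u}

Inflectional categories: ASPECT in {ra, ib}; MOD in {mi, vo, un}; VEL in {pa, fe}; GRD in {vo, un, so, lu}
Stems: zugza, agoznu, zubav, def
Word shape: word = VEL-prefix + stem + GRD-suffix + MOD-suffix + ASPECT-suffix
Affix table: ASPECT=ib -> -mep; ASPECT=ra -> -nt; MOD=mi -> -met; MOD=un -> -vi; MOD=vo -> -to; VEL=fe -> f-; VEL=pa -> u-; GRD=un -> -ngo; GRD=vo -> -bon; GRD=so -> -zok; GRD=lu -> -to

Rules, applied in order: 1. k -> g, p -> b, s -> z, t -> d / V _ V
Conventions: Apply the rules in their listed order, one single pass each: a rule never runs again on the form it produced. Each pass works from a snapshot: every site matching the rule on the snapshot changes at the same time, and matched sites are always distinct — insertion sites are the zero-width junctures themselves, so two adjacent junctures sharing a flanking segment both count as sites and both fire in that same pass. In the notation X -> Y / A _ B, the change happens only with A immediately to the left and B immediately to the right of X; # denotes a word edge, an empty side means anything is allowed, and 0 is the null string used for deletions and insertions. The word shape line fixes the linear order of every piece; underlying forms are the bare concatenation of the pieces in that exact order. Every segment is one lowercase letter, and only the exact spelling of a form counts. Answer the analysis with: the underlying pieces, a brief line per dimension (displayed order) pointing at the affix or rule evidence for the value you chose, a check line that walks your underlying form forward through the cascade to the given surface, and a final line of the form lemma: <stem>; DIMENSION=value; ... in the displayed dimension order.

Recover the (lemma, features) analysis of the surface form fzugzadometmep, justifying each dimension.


underlying: f-zugza-to-met-mep
ASPECT=ib - signalled by the affix -mep
MOD=mi - signalled by the affix -met
VEL=fe - signalled by the affix f-
GRD=lu - signalled by the affix -to
check: fzugzatometmep -> fzugzadometmep
lemma: zugza; ASPECT=ib; MOD=mi; VEL=fe; GRD=lu


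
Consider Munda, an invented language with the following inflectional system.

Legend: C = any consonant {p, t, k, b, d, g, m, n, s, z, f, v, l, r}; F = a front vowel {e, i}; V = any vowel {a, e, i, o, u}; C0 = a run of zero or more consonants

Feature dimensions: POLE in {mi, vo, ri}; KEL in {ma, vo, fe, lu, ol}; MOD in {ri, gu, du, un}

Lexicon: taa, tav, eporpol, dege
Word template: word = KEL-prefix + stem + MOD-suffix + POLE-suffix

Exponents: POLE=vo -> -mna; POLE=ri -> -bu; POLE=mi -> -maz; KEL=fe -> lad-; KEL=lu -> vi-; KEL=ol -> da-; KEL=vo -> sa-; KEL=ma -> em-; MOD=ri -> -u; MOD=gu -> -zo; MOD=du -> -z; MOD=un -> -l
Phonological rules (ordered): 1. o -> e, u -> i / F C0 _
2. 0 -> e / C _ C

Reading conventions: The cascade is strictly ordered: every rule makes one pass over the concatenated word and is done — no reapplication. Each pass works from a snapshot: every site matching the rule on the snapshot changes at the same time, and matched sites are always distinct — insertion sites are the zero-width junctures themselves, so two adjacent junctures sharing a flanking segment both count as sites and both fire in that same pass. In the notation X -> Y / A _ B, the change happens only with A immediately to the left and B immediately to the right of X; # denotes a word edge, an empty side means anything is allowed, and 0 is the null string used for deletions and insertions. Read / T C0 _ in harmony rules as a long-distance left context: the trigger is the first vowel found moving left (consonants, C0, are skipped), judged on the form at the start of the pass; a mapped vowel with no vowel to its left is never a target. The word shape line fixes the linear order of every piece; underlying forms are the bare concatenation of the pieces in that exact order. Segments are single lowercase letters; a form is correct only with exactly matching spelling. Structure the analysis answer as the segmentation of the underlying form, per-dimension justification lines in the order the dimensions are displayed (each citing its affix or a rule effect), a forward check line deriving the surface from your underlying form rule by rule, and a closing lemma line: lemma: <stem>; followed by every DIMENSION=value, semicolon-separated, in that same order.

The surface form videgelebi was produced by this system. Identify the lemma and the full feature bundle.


underlying: vi-dege-l-bu
POLE=ri - signalled by the affix -bu
KEL=lu - signalled by the affix vi-
MOD=un - signalled by the affix -l
check: videgelbu -> videgelbi -> videgelebi
lemma: dege; POLE=ri; KEL=lu; MOD=un


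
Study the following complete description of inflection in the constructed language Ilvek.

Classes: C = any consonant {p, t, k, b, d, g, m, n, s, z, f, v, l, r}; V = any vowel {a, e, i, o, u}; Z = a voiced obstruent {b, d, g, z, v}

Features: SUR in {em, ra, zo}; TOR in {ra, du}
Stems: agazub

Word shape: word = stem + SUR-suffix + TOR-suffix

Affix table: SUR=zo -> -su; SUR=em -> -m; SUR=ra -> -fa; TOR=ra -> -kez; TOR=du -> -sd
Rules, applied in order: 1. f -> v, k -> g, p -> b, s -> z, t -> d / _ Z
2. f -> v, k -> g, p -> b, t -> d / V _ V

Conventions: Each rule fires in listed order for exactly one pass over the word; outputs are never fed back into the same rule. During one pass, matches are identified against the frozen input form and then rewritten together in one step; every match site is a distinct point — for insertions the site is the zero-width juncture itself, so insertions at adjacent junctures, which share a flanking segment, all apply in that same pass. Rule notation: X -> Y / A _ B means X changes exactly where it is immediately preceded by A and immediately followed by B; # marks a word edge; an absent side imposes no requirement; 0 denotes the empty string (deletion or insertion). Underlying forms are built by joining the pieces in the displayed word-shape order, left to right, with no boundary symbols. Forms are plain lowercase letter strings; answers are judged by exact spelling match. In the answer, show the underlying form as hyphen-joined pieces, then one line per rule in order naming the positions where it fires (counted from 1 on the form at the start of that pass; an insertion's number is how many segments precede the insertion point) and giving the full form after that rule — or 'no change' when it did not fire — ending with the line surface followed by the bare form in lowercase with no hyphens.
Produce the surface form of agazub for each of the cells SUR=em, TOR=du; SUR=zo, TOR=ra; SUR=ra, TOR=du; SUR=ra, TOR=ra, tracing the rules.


cell SUR=em, TOR=du:
underlying: agazub-m-sd
1. f -> v, k -> g, p -> b, s -> z, t -> d / _ Z: fires at position(s) 8: agazubmzd
2. f -> v, k -> g, p -> b, t -> d / V _ V: no change
surface: agazubmzd

cell SUR=zo, TOR=ra:
underlying: agazub-su-kez
1. f -> v, k -> g, p -> b, s -> z, t -> d / _ Z: no change
2. f -> v, k -> g, p -> b, t -> d / V _ V: fires at position(s) 9: agazubsugez
surface: agazubsugez

cell SUR=ra, TOR=du:
underlying: agazub-fa-sd
1. f -> v, k -> g, p -> b, s -> z, t -> d / _ Z: fires at position(s) 9: agazubfazd
2. f -> v, k -> g, p -> b, t -> d / V _ V: no change
surface: agazubfazd

cell SUR=ra, TOR=ra:
underlying: agazub-fa-kez
1. f -> v, k -> g, p -> b, s -> z, t -> d / _ Z: no change
2. f -> v, k -> g, p -> b, t -> d / V _ V: fires at position(s) 9: agazubfagez
surface: agazubfagez


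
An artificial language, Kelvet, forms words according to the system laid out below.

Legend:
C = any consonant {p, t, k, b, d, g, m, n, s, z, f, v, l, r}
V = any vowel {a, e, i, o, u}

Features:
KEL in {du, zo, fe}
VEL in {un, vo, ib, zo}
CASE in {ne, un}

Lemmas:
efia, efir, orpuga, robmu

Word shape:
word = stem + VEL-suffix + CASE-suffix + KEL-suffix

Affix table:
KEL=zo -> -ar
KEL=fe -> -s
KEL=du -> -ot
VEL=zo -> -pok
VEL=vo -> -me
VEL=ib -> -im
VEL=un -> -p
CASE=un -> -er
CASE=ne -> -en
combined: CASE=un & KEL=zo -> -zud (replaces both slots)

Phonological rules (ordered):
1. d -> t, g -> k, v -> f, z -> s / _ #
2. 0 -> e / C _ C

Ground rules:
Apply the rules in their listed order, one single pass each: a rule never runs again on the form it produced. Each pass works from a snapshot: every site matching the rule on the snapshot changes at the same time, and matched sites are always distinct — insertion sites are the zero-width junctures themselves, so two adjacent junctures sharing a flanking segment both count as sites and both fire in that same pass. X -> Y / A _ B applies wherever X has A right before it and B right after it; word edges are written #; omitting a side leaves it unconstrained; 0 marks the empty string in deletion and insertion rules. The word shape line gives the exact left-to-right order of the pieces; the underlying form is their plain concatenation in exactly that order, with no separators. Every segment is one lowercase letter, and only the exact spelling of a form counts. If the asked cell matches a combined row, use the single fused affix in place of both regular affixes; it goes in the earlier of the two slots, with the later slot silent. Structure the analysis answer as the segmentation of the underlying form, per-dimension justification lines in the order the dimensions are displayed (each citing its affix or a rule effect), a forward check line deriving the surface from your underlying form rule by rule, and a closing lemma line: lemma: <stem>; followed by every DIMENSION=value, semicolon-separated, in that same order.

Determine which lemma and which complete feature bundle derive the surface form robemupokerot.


underlying: robmu-pok-er-ot
KEL=du - signalled by the affix -ot
VEL=zo - signalled by the affix -pok
CASE=un - signalled by the affix -er
check: robmupokerot -> robmupokerot -> robemupokerot
lemma: robmu; KEL=du; VEL=zo; CASE=un


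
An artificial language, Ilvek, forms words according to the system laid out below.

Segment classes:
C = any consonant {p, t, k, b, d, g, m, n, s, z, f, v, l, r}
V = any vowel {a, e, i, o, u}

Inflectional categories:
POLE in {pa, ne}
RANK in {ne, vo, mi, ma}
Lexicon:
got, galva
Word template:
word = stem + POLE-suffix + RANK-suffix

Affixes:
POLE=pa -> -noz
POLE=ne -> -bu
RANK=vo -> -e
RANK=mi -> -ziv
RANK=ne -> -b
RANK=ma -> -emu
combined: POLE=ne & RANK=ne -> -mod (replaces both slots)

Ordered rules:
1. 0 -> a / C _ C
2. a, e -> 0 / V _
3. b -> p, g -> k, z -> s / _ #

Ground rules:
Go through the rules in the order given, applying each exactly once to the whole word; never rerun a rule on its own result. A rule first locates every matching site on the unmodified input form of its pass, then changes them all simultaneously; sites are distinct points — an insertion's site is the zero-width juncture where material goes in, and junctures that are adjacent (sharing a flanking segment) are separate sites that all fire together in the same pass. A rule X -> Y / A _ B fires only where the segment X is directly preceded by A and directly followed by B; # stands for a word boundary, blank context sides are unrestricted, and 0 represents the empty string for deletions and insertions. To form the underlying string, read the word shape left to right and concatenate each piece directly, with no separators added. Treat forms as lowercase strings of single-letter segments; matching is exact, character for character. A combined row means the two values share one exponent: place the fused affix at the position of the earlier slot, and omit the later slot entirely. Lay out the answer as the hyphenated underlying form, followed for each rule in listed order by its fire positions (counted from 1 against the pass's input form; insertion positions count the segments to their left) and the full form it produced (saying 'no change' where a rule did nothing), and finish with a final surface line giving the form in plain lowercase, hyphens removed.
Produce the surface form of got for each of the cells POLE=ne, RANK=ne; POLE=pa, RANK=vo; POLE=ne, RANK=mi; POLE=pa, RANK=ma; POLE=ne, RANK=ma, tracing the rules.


cell POLE=ne, RANK=ne:
underlying: got-mod
1. 0 -> a / C _ C: inserts after position(s) 3: gotamod
2. a, e -> 0 / V _: no change
3. b -> p, g -> k, z -> s / _ #: no change
surface: gotamod

cell POLE=pa, RANK=vo:
underlying: got-noz-e
1. 0 -> a / C _ C: inserts after position(s) 3: gotanoze
2. a, e -> 0 / V _: no change
3. b -> p, g -> k, z -> s / _ #: no change
surface: gotanoze

cell POLE=ne, RANK=mi:
underlying: got-bu-ziv
1. 0 -> a / C _ C: inserts after position(s) 3: gotabuziv
2. a, e -> 0 / V _: no change
3. b -> p, g -> k, z -> s / _ #: no change
surface: gotabuziv

cell POLE=pa, RANK=ma:
underlying: got-noz-emu
1. 0 -> a / C _ C: inserts after position(s) 3: gotanozemu
2. a, e -> 0 / V _: no change
3. b -> p, g -> k, z -> s / _ #: no change
surface: gotanozemu

cell POLE=ne, RANK=ma:
underlying: got-bu-emu
1. 0 -> a / C _ C: inserts after position(s) 3: gotabuemu
2. a, e -> 0 / V _: fires at position(s) 7: gotabumu
3. b -> p, g -> k, z -> s / _ #: no change
surface: gotabumu


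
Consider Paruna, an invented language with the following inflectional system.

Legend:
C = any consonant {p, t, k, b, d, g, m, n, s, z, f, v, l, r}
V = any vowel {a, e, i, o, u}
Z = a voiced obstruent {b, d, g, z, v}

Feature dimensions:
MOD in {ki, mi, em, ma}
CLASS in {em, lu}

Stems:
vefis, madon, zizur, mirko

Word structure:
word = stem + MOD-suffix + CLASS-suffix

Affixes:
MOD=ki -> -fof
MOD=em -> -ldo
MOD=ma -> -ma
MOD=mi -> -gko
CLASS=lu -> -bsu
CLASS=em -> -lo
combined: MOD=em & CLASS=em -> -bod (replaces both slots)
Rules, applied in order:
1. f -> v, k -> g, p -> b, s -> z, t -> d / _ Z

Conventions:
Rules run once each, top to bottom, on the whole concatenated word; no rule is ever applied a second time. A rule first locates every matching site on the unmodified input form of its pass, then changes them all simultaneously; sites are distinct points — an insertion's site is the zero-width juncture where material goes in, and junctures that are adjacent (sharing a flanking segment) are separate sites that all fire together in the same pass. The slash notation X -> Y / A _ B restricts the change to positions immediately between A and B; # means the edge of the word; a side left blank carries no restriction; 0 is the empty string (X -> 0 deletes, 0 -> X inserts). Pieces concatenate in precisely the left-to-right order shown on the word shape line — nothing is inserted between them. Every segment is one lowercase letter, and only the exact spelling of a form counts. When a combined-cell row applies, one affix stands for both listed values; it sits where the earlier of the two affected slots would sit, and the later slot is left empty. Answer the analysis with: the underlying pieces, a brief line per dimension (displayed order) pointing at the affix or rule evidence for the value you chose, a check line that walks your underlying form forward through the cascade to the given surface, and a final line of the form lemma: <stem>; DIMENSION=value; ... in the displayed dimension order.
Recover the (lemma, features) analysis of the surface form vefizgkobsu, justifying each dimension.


underlying: vefis-gko-bsu
MOD=mi - signalled by the affix -gko
CLASS=lu - signalled by the affix -bsu
check: vefisgkobsu -> vefizgkobsu
lemma: vefis; MOD=mi; CLASS=lu


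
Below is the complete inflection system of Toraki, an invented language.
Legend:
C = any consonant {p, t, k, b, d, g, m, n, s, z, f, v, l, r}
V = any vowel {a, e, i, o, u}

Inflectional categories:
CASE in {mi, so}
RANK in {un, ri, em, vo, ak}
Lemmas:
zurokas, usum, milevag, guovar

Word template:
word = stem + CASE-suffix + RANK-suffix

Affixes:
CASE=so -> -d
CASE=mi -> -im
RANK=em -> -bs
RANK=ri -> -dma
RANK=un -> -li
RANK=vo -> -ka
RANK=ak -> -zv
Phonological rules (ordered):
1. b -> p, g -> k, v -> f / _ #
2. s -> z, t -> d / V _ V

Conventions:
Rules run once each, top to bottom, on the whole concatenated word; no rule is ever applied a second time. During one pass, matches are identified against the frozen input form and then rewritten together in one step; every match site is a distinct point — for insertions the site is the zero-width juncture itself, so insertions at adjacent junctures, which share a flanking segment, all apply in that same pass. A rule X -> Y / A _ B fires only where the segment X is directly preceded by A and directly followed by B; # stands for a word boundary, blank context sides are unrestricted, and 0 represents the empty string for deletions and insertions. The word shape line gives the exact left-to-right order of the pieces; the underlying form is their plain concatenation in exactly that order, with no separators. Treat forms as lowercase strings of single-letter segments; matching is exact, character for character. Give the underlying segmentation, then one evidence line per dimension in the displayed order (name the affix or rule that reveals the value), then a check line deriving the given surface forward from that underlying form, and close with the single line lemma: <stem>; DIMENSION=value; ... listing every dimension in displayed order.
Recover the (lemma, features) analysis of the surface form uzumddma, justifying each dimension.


underlying: usum-d-dma
CASE=so - signalled by the affix -d
RANK=ri - signalled by the affix -dma
check: usumddma -> usumddma -> uzumddma
lemma: usum; CASE=so; RANK=ri


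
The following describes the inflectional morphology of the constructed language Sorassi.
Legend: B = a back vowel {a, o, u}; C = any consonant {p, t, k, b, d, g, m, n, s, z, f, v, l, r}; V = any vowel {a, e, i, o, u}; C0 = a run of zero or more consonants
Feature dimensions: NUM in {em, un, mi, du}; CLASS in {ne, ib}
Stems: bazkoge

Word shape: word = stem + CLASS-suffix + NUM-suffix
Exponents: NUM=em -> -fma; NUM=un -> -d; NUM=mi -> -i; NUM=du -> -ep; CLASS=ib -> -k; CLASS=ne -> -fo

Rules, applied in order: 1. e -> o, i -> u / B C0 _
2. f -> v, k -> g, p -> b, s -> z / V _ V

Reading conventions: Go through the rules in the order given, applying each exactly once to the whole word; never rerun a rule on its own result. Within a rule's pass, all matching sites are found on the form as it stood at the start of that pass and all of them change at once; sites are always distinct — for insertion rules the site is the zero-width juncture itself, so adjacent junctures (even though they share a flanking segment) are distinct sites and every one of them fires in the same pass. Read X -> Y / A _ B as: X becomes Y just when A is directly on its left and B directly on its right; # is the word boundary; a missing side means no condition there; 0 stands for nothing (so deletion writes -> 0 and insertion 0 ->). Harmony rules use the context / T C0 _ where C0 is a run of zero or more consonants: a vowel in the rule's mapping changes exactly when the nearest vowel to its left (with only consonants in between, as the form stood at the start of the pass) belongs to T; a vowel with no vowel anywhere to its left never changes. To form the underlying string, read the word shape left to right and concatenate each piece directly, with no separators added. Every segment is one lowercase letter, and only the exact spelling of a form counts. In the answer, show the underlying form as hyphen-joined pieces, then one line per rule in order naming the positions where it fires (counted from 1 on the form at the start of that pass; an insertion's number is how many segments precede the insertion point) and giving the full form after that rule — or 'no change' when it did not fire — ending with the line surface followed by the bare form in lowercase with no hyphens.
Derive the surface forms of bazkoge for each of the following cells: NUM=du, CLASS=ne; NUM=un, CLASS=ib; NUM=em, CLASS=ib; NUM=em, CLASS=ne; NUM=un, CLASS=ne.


cell NUM=du, CLASS=ne:
underlying: bazkoge-fo-ep
1. e -> o, i -> u / B C0 _: fires at position(s) 7, 10: bazkogofoop
2. f -> v, k -> g, p -> b, s -> z / V _ V: fires at position(s) 8: bazkogovoop
surface: bazkogovoop

cell NUM=un, CLASS=ib:
underlying: bazkoge-k-d
1. e -> o, i -> u / B C0 _: fires at position(s) 7: bazkogokd
2. f -> v, k -> g, p -> b, s -> z / V _ V: no change
surface: bazkogokd

cell NUM=em, CLASS=ib:
underlying: bazkoge-k-fma
1. e -> o, i -> u / B C0 _: fires at position(s) 7: bazkogokfma
2. f -> v, k -> g, p -> b, s -> z / V _ V: no change
surface: bazkogokfma

cell NUM=em, CLASS=ne:
underlying: bazkoge-fo-fma
1. e -> o, i -> u / B C0 _: fires at position(s) 7: bazkogofofma
2. f -> v, k -> g, p -> b, s -> z / V _ V: fires at position(s) 8: bazkogovofma
surface: bazkogovofma

cell NUM=un, CLASS=ne:
underlying: bazkoge-fo-d
1. e -> o, i -> u / B C0 _: fires at position(s) 7: bazkogofod
2. f -> v, k -> g, p -> b, s -> z / V _ V: fires at position(s) 8: bazkogovod
surface: bazkogovod


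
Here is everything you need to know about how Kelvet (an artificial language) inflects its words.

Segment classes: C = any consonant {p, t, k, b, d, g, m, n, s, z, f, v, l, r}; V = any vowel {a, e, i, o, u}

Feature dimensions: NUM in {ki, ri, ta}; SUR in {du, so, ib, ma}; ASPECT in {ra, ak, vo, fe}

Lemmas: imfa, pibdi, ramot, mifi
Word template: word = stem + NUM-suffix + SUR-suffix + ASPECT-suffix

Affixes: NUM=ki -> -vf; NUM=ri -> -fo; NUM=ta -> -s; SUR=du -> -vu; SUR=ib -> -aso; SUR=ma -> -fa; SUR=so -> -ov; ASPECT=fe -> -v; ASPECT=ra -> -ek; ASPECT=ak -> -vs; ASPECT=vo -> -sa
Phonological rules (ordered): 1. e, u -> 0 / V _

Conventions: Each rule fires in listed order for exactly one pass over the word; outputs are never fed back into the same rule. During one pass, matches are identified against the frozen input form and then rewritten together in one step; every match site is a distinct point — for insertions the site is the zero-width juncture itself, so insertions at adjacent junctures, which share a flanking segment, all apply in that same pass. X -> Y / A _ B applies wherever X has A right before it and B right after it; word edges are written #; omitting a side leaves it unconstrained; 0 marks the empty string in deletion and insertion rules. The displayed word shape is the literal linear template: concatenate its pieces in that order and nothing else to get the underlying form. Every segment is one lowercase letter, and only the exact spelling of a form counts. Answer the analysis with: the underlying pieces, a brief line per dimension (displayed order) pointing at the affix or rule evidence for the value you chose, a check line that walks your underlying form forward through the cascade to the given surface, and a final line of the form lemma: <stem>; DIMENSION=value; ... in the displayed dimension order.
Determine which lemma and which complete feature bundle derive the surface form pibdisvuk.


underlying: pibdi-s-vu-ek
NUM=ta - signalled by the affix -s
SUR=du - signalled by the affix -vu
ASPECT=ra - signalled by the affix -ek
check: pibdisvuek -> pibdisvuk
lemma: pibdi; NUM=ta; SUR=du; ASPECT=ra


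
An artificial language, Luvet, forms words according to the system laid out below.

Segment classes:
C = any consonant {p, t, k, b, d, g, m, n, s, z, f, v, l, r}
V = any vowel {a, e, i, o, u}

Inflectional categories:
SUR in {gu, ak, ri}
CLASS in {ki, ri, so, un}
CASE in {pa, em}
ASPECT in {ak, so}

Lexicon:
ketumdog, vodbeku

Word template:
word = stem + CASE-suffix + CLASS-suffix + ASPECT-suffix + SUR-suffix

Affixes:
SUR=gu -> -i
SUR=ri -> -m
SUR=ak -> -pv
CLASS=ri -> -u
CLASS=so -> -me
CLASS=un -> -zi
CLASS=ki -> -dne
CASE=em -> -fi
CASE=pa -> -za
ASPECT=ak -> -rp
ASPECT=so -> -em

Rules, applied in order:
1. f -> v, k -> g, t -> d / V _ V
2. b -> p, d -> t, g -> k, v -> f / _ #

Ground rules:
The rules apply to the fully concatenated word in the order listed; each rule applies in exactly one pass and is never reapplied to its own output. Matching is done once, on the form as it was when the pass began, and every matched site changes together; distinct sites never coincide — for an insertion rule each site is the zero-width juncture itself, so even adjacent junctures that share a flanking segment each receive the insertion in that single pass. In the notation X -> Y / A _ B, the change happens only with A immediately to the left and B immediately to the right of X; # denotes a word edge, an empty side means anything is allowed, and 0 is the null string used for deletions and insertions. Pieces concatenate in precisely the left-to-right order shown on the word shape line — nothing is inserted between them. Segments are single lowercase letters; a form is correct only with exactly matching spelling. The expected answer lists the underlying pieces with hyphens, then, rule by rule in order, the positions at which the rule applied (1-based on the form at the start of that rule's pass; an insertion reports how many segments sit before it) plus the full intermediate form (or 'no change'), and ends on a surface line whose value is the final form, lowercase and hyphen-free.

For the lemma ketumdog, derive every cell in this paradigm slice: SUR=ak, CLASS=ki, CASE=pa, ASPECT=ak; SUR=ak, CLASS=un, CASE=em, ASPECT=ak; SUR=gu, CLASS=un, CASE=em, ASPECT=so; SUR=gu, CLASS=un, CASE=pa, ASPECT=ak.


cell SUR=ak, CLASS=ki, CASE=pa, ASPECT=ak:
underlying: ketumdog-za-dne-rp-pv
1. f -> v, k -> g, t -> d / V _ V: fires at position(s) 3: kedumdogzadnerppv
2. b -> p, d -> t, g -> k, v -> f / _ #: fires at position(s) 17: kedumdogzadnerppf
surface: kedumdogzadnerppf

cell SUR=ak, CLASS=un, CASE=em, ASPECT=ak:
underlying: ketumdog-fi-zi-rp-pv
1. f -> v, k -> g, t -> d / V _ V: fires at position(s) 3: kedumdogfizirppv
2. b -> p, d -> t, g -> k, v -> f / _ #: fires at position(s) 16: kedumdogfizirppf
surface: kedumdogfizirppf

cell SUR=gu, CLASS=un, CASE=em, ASPECT=so:
underlying: ketumdog-fi-zi-em-i
1. f -> v, k -> g, t -> d / V _ V: fires at position(s) 3: kedumdogfiziemi
2. b -> p, d -> t, g -> k, v -> f / _ #: no change
surface: kedumdogfiziemi

cell SUR=gu, CLASS=un, CASE=pa, ASPECT=ak:
underlying: ketumdog-za-zi-rp-i
1. f -> v, k -> g, t -> d / V _ V: fires at position(s) 3: kedumdogzazirpi
2. b -> p, d -> t, g -> k, v -> f / _ #: no change
surface: kedumdogzazirpi
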